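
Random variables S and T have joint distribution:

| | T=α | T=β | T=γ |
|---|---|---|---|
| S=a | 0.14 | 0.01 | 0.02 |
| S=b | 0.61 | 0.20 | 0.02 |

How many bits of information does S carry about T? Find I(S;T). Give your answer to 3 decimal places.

Marginals: p(S) = (0.1700, 0.8300), p(T) = (0.7500, 0.2100, 0.0400).
I(S;T) = Σ p(x,y)·log₂[p(x,y)/(p(x)p(y))].
  (a,α): 0.14·log₂(1.0980) = 0.0189
  (a,β): 0.01·log₂(0.2801) = -0.0184
  (a,γ): 0.02·log₂(2.9412) = 0.0311
  (b,α): 0.61·log₂(0.9799) = -0.0179
  (b,β): 0.20·log₂(1.1474) = 0.0397
  (b,γ): 0.02·log₂(0.6024) = -0.0146
Sum = 0.039 bits.

0.039 bits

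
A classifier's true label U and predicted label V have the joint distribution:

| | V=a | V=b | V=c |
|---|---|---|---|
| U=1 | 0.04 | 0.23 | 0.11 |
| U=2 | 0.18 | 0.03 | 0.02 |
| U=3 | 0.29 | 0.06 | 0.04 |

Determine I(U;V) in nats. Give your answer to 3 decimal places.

Marginals: p(U) = (0.3800, 0.2300, 0.3900), p(V) = (0.5100, 0.3200, 0.1700).
I(U;V) = H(U) + H(V) − H(U,V).
H(U) = 1.0729, H(V) = 1.0093, H(U,V) = 1.8582.
I(U;V) = 1.0729 + 1.0093 − 1.8582 = 0.224 nats.

0.224 nats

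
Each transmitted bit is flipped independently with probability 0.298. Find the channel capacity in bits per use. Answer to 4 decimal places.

Binary symmetric channel: C = 1 − h₂(ε) where h₂ is the binary entropy function.
h₂(0.298) = −0.298·log₂0.298 − 0.702·log₂0.702 = 0.8788.
C = 1 − 0.8788 = 0.1212 bits per channel use.

0.1212 bits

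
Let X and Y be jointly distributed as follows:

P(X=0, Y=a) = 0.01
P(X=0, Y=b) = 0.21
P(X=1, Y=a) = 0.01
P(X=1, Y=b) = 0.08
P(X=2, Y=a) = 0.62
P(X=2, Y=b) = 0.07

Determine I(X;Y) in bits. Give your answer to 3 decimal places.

0.512 bits

Marginals: p(X) = (0.2200, 0.0900, 0.6900), p(Y) = (0.6400, 0.3600).
I(X;Y) = H(X) + H(Y) − H(X,Y).
H(X) = 1.1626, H(Y) = 0.9427, H(X,Y) = 1.5934.
I(X;Y) = 1.1626 + 0.9427 − 1.5934 = 0.512 bits.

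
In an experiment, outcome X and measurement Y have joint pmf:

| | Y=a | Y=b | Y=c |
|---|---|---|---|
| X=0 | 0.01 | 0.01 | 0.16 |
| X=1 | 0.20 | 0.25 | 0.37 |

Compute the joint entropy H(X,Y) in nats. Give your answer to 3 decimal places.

H(X,Y) = −Σ p(x,y)·ln p(x,y) over all 6 cells.
  cell (0,a): −0.01·ln0.01 = 0.0461
  cell (0,b): −0.01·ln0.01 = 0.0461
  cell (0,c): −0.16·ln0.16 = 0.2932
  cell (1,a): −0.20·ln0.20 = 0.3219
  cell (1,b): −0.25·ln0.25 = 0.3466
  cell (1,c): −0.37·ln0.37 = 0.3679
Sum = 1.422 nats.

1.422 nats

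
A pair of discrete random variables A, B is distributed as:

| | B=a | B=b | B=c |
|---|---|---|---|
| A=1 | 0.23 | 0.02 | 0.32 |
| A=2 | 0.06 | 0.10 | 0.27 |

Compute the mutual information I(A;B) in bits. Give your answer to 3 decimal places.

Marginals: p(A) = (0.5700, 0.4300), p(B) = (0.2900, 0.1200, 0.5900).
I(A;B) = Σ p(x,y)·log₂[p(x,y)/(p(x)p(y))].
  (1,a): 0.23·log₂(1.3914) = 0.1096
  (1,b): 0.02·log₂(0.2924) = -0.0355
  (1,c): 0.32·log₂(0.9515) = -0.0229
  (2,a): 0.06·log₂(0.4812) = -0.0633
  (2,b): 0.10·log₂(1.9380) = 0.0955
  (2,c): 0.27·log₂(1.0642) = 0.0243
Sum = 0.108 bits.

0.108 bits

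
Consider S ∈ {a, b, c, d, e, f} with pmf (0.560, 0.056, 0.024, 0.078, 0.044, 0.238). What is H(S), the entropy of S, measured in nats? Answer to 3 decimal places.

H(S) = −Σ p·ln p.
  −(0.560)·ln(0.560) = 0.3247
  −(0.056)·ln(0.056) = 0.1614
  −(0.024)·ln(0.024) = 0.0895
  −(0.078)·ln(0.078) = 0.1990
  −(0.044)·ln(0.044) = 0.1374
  −(0.238)·ln(0.238) = 0.3416
Sum: 0.3247 + 0.1614 + 0.0895 + 0.1990 + 0.1374 + 0.3416 = 1.254 nats.

1.254 nats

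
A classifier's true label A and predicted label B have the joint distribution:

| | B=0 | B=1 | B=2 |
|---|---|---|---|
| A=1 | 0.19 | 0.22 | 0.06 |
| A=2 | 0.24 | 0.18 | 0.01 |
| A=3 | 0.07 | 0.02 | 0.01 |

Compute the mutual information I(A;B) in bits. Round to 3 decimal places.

0.052 bits

Marginals: p(A) = (0.4700, 0.4300, 0.1000), p(B) = (0.5000, 0.4200, 0.0800).
I(A;B) = Σ p(x,y)·log₂[p(x,y)/(p(x)p(y))].
  (1,0): 0.19·log₂(0.8085) = -0.0583
  (1,1): 0.22·log₂(1.1145) = 0.0344
  (1,2): 0.06·log₂(1.5957) = 0.0405
  (2,0): 0.24·log₂(1.1163) = 0.0381
  (2,1): 0.18·log₂(0.9967) = -0.0009
  (2,2): 0.01·log₂(0.2907) = -0.0178
  (3,0): 0.07·log₂(1.4000) = 0.0340
  (3,1): 0.02·log₂(0.4762) = -0.0214
  (3,2): 0.01·log₂(1.2500) = 0.0032
Sum = 0.052 bits.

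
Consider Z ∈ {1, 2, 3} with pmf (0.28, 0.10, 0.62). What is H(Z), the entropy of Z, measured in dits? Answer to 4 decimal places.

H(Z) = −Σ p·log₁₀ p.
  −(0.28)·log₁₀(0.28) = 0.15480
  −(0.10)·log₁₀(0.10) = 0.10000
  −(0.62)·log₁₀(0.62) = 0.12872
Sum: 0.15480 + 0.10000 + 0.12872 = 0.3835 dits.

0.3835 dits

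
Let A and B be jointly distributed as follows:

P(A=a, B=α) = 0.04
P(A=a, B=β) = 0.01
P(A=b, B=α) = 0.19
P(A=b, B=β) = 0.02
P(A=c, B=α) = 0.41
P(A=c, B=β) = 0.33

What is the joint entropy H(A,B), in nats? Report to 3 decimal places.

H(A,B) = −Σ p(x,y)·ln p(x,y) over all 6 cells.
  cell (a,α): −0.04·ln0.04 = 0.1288
  cell (a,β): −0.01·ln0.01 = 0.0461
  cell (b,α): −0.19·ln0.19 = 0.3155
  cell (b,β): −0.02·ln0.02 = 0.0782
  cell (c,α): −0.41·ln0.41 = 0.3656
  cell (c,β): −0.33·ln0.33 = 0.3659
Sum = 1.300 nats.

1.300 nats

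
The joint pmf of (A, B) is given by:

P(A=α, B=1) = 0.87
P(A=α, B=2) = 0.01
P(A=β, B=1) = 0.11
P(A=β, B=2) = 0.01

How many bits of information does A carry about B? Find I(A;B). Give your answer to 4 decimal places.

0.0128 bits

Marginals: p(A) = (0.8800, 0.1200), p(B) = (0.9800, 0.0200).
I(A;B) = Σ p(x,y)·log₂[p(x,y)/(p(x)p(y))].
  (α,1): 0.87·log₂(1.0088) = 0.01101
  (α,2): 0.01·log₂(0.5682) = -0.00816
  (β,1): 0.11·log₂(0.9354) = -0.01060
  (β,2): 0.01·log₂(4.1667) = 0.02059
Sum = 0.0128 bits.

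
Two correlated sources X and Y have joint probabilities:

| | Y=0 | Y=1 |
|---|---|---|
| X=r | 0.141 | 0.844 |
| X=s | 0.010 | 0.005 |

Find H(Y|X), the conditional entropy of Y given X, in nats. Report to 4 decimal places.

Marginals: p(X) = (0.9850, 0.0150), p(Y) = (0.1510, 0.8490).
H(Y|X) = Σ p(X) · H(Y|X=·).
  X=r: p=0.9850, H(Y|X=r) = 0.4106
  X=s: p=0.0150, H(Y|X=s) = 0.6365
Weighted sum = 0.4140 nats.

0.4140 nats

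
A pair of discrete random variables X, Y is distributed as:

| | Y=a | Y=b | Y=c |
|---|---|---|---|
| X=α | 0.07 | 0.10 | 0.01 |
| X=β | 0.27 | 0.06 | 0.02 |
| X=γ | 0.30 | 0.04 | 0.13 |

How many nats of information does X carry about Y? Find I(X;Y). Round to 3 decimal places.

0.113 nats

Marginals: p(X) = (0.1800, 0.3500, 0.4700), p(Y) = (0.6400, 0.2000, 0.1600).
I(X;Y) = H(X) + H(Y) − H(X,Y).
H(X) = 1.0310, H(Y) = 0.9007, H(X,Y) = 1.8182.
I(X;Y) = 1.0310 + 0.9007 − 1.8182 = 0.113 nats.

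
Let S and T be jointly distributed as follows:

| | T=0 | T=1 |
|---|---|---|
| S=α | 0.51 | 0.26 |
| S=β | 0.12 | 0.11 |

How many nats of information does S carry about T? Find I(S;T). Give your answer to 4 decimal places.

0.0074 nats

Marginals: p(S) = (0.7700, 0.2300), p(T) = (0.6300, 0.3700).
I(S;T) = H(S) + H(T) − H(S,T).
H(S) = 0.5393, H(T) = 0.6590, H(S,T) = 1.1909.
I(S;T) = 0.5393 + 0.6590 − 1.1909 = 0.0074 nats.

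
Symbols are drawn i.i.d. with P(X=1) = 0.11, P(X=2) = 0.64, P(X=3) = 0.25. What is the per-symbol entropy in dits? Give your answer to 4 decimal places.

H(X) = −Σ p·log₁₀ p.
  −(0.11)·log₁₀(0.11) = 0.10545
  −(0.64)·log₁₀(0.64) = 0.12404
  −(0.25)·log₁₀(0.25) = 0.15051
Sum: 0.10545 + 0.12404 + 0.15051 = 0.3800 dits.

0.3800 dits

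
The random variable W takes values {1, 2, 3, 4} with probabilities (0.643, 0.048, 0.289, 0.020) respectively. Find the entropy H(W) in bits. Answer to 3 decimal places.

1.250 bits

H(W) = −Σ p·log₂ p.
  −(0.643)·log₂(0.643) = 0.4097
  −(0.048)·log₂(0.048) = 0.2103
  −(0.289)·log₂(0.289) = 0.5176
  −(0.020)·log₂(0.020) = 0.1129
Sum: 0.4097 + 0.2103 + 0.5176 + 0.1129 = 1.250 bits.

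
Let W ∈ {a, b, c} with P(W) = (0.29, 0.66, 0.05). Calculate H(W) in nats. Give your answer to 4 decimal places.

H(W) = −Σ p·ln p.
  −(0.29)·ln(0.29) = 0.35898
  −(0.66)·ln(0.66) = 0.27424
  −(0.05)·ln(0.05) = 0.14979
Sum: 0.35898 + 0.27424 + 0.14979 = 0.7830 nats.

0.7830 nats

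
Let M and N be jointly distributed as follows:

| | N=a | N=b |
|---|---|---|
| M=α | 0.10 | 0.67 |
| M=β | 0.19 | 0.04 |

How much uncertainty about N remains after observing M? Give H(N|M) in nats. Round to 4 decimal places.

Marginals: p(M) = (0.7700, 0.2300), p(N) = (0.2900, 0.7100).
H(N|M) = Σ p(M) · H(N|M=·).
  M=α: p=0.7700, H(N|M=α) = 0.3861
  M=β: p=0.2300, H(N|M=β) = 0.4620
Weighted sum = 0.4036 nats.

0.4036 nats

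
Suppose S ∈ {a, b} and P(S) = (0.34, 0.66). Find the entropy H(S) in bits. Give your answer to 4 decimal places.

0.9248 bits

H(S) = −Σ p·log₂ p.
  −(0.34)·log₂(0.34) = 0.52917
  −(0.66)·log₂(0.66) = 0.39564
Sum: 0.52917 + 0.39564 = 0.9248 bits.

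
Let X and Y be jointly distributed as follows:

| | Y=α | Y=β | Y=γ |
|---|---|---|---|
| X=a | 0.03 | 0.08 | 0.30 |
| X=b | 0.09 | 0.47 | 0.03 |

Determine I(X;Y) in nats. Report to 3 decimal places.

0.281 nats

Marginals: p(X) = (0.4100, 0.5900), p(Y) = (0.1200, 0.5500, 0.3300).
I(X;Y) = H(X) + H(Y) − H(X,Y).
H(X) = 0.6769, H(Y) = 0.9491, H(X,Y) = 1.3452.
I(X;Y) = 0.6769 + 0.9491 − 1.3452 = 0.281 nats.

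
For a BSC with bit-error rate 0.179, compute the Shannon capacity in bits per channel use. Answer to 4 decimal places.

0.3221 bits

Binary symmetric channel: C = 1 − h₂(ε) where h₂ is the binary entropy function.
h₂(0.179) = −0.179·log₂0.179 − 0.821·log₂0.821 = 0.6779.
C = 1 − 0.6779 = 0.3221 bits per channel use.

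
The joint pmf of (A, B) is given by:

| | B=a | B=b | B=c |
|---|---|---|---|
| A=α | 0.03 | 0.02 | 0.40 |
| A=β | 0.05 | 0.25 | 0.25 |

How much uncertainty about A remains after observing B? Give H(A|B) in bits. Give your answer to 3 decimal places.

Marginals: p(A) = (0.4500, 0.5500), p(B) = (0.0800, 0.2700, 0.6500).
H(A|B) = Σ p(B) · H(A|B=·).
  B=a: p=0.0800, H(A|B=a) = 0.9544
  B=b: p=0.2700, H(A|B=b) = 0.3809
  B=c: p=0.6500, H(A|B=c) = 0.9612
Weighted sum = 0.804 bits.

0.804 bits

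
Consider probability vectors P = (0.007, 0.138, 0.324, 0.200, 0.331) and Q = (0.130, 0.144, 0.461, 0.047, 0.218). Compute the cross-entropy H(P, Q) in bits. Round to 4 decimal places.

2.3780 bits

H(P,Q) = −Σ p·log₂ q.
  −0.007·log₂(0.130) = 0.02060
  −0.138·log₂(0.144) = 0.38583
  −0.324·log₂(0.461) = 0.36196
  −0.200·log₂(0.047) = 0.88224
  −0.331·log₂(0.218) = 0.72741
H(P,Q) = 2.3780 bits.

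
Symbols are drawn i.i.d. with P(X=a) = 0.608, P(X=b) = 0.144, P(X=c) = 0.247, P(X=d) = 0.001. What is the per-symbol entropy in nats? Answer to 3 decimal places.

0.934 nats

H(X) = −Σ p·ln p.
  −(0.608)·ln(0.608) = 0.3025
  −(0.144)·ln(0.144) = 0.2791
  −(0.247)·ln(0.247) = 0.3454
  −(0.001)·ln(0.001) = 0.0069
Sum: 0.3025 + 0.2791 + 0.3454 + 0.0069 = 0.934 nats.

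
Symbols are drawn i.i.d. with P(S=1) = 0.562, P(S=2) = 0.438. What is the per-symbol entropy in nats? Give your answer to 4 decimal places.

0.6854 nats

H(S) = −Σ p·ln p.
  −(0.562)·ln(0.562) = 0.32385
  −(0.438)·ln(0.438) = 0.36158
Sum: 0.32385 + 0.36158 = 0.6854 nats.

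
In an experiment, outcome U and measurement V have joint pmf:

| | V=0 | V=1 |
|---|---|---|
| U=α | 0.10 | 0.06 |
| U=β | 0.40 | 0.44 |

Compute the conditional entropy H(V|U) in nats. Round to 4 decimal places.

Marginals: p(U) = (0.1600, 0.8400), p(V) = (0.5000, 0.5000).
H(V|U) = Σ p(U) · H(V|U=·).
  U=α: p=0.1600, H(V|U=α) = 0.6616
  U=β: p=0.8400, H(V|U=β) = 0.6920
Weighted sum = 0.6871 nats.

0.6871 nats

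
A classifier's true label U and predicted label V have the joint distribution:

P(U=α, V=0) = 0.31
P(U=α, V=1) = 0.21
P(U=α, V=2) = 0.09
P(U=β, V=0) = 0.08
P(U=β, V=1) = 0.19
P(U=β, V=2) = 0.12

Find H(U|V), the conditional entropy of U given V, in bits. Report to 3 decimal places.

Chain rule: H(U|V) = H(U,V) − H(V).
Marginals: p(U) = (0.6100, 0.3900), p(V) = (0.3900, 0.4000, 0.2100).
H(U,V) = 2.4231 bits; H(V) = 1.5314 bits.
H(U|V) = 2.4231 − 1.5314 = 0.892 bits.

0.892 bits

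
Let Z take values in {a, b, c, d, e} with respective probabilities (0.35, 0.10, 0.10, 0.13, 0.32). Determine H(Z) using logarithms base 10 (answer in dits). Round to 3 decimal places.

0.633 dits

H(Z) = −Σ p·log₁₀ p.
  −(0.35)·log₁₀(0.35) = 0.1596
  −(0.10)·log₁₀(0.10) = 0.1000
  −(0.10)·log₁₀(0.10) = 0.1000
  −(0.13)·log₁₀(0.13) = 0.1152
  −(0.32)·log₁₀(0.32) = 0.1584
Sum: 0.1596 + 0.1000 + 0.1000 + 0.1152 + 0.1584 = 0.633 dits.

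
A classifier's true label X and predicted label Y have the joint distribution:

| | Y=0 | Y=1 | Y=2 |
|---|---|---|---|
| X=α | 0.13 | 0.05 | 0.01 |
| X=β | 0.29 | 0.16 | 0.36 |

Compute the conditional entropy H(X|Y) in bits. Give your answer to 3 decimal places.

0.608 bits

Marginals: p(X) = (0.1900, 0.8100), p(Y) = (0.4200, 0.2100, 0.3700).
H(X|Y) = Σ p(Y) · H(X|Y=·).
  Y=0: p=0.4200, H(X|Y=0) = 0.8926
  Y=1: p=0.2100, H(X|Y=1) = 0.7919
  Y=2: p=0.3700, H(X|Y=2) = 0.1793
Weighted sum = 0.608 bits.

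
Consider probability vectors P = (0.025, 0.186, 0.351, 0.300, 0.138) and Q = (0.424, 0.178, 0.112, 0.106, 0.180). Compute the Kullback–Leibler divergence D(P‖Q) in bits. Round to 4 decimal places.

D(P‖Q) = Σ p·log₂(p/q).
  0.025·log₂(0.025/0.424) = -0.10210
  0.186·log₂(0.186/0.178) = 0.01180
  0.351·log₂(0.351/0.112) = 0.57844
  0.300·log₂(0.300/0.106) = 0.45027
  0.138·log₂(0.138/0.180) = -0.05290
D(P‖Q) = 0.8855 bits.

0.8855 bits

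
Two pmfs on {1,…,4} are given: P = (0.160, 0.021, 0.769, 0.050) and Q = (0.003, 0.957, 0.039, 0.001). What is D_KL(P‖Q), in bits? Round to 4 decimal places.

4.3922 bits

D(P‖Q) = Σ p·log₂(p/q).
  0.160·log₂(0.160/0.003) = 0.91791
  0.021·log₂(0.021/0.957) = -0.11571
  0.769·log₂(0.769/0.039) = 3.30781
  0.050·log₂(0.050/0.001) = 0.28219
D(P‖Q) = 4.3922 bits.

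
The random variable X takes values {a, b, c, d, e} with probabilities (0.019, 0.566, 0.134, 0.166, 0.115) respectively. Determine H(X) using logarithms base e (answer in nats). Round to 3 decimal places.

1.214 nats

H(X) = −Σ p·ln p.
  −(0.019)·ln(0.019) = 0.0753
  −(0.566)·ln(0.566) = 0.3221
  −(0.134)·ln(0.134) = 0.2693
  −(0.166)·ln(0.166) = 0.2981
  −(0.115)·ln(0.115) = 0.2487
Sum: 0.0753 + 0.3221 + 0.2693 + 0.2981 + 0.2487 = 1.214 nats.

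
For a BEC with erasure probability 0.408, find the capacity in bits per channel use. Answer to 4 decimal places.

0.5920 bits

Binary erasure channel: capacity C = 1 − ε.
C = 1 − 0.408 = 0.5920 bits per channel use.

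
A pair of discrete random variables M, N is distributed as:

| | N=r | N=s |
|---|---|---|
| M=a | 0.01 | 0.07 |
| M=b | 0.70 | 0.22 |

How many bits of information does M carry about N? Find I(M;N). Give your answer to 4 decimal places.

Marginals: p(M) = (0.0800, 0.9200), p(N) = (0.7100, 0.2900).
I(M;N) = H(M) + H(N) − H(M,N).
H(M) = 0.4022, H(N) = 0.8687, H(M,N) = 1.1758.
I(M;N) = 0.4022 + 0.8687 − 1.1758 = 0.0951 bits.

0.0951 bits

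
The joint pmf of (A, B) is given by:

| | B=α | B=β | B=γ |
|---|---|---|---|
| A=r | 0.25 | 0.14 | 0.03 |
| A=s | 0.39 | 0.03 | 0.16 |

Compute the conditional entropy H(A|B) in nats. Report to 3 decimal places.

0.590 nats

Marginals: p(A) = (0.4200, 0.5800), p(B) = (0.6400, 0.1700, 0.1900).
H(A|B) = Σ p(B) · H(A|B=·).
  B=α: p=0.6400, H(A|B=α) = 0.6690
  B=β: p=0.1700, H(A|B=β) = 0.4660
  B=γ: p=0.1900, H(A|B=γ) = 0.4362
Weighted sum = 0.590 nats.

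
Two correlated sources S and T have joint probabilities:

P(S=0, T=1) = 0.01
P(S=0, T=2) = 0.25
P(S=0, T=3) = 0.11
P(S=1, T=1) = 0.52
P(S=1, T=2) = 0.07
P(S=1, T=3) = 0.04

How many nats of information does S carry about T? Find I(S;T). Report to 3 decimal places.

0.354 nats

Marginals: p(S) = (0.3700, 0.6300), p(T) = (0.5300, 0.3200, 0.1500).
I(S;T) = H(S) + H(T) − H(S,T).
H(S) = 0.6590, H(T) = 0.9857, H(S,T) = 1.2904.
I(S;T) = 0.6590 + 0.9857 − 1.2904 = 0.354 nats.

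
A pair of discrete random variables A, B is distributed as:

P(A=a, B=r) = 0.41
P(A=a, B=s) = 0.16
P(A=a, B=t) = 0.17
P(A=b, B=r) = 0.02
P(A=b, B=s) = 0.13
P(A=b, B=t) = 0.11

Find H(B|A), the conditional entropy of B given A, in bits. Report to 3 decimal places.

Chain rule: H(B|A) = H(A,B) − H(A).
Marginals: p(A) = (0.7400, 0.2600), p(B) = (0.4300, 0.2900, 0.2800).
H(A,B) = 2.2308 bits; H(A) = 0.8267 bits.
H(B|A) = 2.2308 − 0.8267 = 1.404 bits.

1.404 bits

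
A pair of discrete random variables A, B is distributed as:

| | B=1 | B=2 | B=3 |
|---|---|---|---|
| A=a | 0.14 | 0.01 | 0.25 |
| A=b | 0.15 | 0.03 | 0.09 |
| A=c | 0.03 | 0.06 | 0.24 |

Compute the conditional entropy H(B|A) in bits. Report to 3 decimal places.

Marginals: p(A) = (0.4000, 0.2700, 0.3300), p(B) = (0.3200, 0.1000, 0.5800).
H(B|A) = Σ p(A) · H(B|A=·).
  A=a: p=0.4000, H(B|A=a) = 1.0869
  A=b: p=0.2700, H(B|A=b) = 1.3516
  A=c: p=0.3300, H(B|A=c) = 1.0958
Weighted sum = 1.161 bits.

1.161 bits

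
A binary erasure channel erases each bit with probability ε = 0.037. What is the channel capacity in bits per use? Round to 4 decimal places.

0.9630 bits

Binary erasure channel: capacity C = 1 − ε.
C = 1 − 0.037 = 0.9630 bits per channel use.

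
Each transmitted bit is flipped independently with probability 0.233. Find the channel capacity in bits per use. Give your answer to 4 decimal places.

Binary symmetric channel: C = 1 − h₂(ε) where h₂ is the binary entropy function.
h₂(0.233) = −0.233·log₂0.233 − 0.767·log₂0.767 = 0.7832.
C = 1 − 0.7832 = 0.2168 bits per channel use.

0.2168 bits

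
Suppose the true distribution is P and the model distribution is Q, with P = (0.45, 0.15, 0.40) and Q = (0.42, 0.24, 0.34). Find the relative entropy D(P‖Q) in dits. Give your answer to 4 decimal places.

0.0111 dits

D(P‖Q) = Σ p·log₁₀(p/q).
  0.45·log₁₀(0.45/0.42) = 0.01348
  0.15·log₁₀(0.15/0.24) = -0.03062
  0.40·log₁₀(0.40/0.34) = 0.02823
D(P‖Q) = 0.0111 dits.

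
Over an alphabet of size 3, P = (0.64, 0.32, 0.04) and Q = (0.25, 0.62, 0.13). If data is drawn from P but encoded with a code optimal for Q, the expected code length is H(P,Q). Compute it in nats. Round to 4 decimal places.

H(P,Q) = −Σ p·ln q.
  −0.64·ln(0.25) = 0.88723
  −0.32·ln(0.62) = 0.15297
  −0.04·ln(0.13) = 0.08161
H(P,Q) = 1.1218 nats.

1.1218 nats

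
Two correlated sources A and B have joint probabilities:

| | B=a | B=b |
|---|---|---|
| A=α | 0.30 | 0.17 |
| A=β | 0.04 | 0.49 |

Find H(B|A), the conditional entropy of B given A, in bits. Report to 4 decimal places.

Marginals: p(A) = (0.4700, 0.5300), p(B) = (0.3400, 0.6600).
H(B|A) = Σ p(A) · H(B|A=·).
  A=α: p=0.4700, H(B|A=α) = 0.9441
  A=β: p=0.5300, H(B|A=β) = 0.3860
Weighted sum = 0.6483 bits.

0.6483 bits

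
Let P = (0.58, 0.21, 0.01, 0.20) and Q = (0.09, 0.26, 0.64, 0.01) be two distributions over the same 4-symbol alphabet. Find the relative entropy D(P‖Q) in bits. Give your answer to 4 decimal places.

D(P‖Q) = Σ p·log₂(p/q).
  0.58·log₂(0.58/0.09) = 1.55907
  0.21·log₂(0.21/0.26) = -0.06471
  0.01·log₂(0.01/0.64) = -0.06000
  0.20·log₂(0.20/0.01) = 0.86439
D(P‖Q) = 2.2988 bits.

2.2988 bits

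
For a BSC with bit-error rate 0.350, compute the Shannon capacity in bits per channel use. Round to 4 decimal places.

Binary symmetric channel: C = 1 − h₂(ε) where h₂ is the binary entropy function.
h₂(0.350) = −0.350·log₂0.350 − 0.650·log₂0.650 = 0.9341.
C = 1 − 0.9341 = 0.0659 bits per channel use.

0.0659 bits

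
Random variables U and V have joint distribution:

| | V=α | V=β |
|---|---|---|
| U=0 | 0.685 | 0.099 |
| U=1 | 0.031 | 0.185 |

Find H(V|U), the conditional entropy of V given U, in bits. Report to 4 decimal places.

0.5571 bits

Marginals: p(U) = (0.7840, 0.2160), p(V) = (0.7160, 0.2840).
H(V|U) = Σ p(U) · H(V|U=·).
  U=0: p=0.7840, H(V|U=0) = 0.5471
  U=1: p=0.2160, H(V|U=1) = 0.5934
Weighted sum = 0.5571 bits.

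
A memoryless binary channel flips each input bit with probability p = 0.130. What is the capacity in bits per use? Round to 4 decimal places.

Binary symmetric channel: C = 1 − h₂(ε) where h₂ is the binary entropy function.
h₂(0.130) = −0.130·log₂0.130 − 0.870·log₂0.870 = 0.5574.
C = 1 − 0.5574 = 0.4426 bits per channel use.

0.4426 bits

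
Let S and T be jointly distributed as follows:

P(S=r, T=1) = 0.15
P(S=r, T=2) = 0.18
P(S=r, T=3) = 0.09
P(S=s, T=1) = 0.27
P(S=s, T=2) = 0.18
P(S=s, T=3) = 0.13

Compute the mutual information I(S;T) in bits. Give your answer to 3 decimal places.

0.012 bits

Marginals: p(S) = (0.4200, 0.5800), p(T) = (0.4200, 0.3600, 0.2200).
I(S;T) = Σ p(x,y)·log₂[p(x,y)/(p(x)p(y))].
  (r,1): 0.15·log₂(0.8503) = -0.0351
  (r,2): 0.18·log₂(1.1905) = 0.0453
  (r,3): 0.09·log₂(0.9740) = -0.0034
  (s,1): 0.27·log₂(1.1084) = 0.0401
  (s,2): 0.18·log₂(0.8621) = -0.0385
  (s,3): 0.13·log₂(1.0188) = 0.0035
Sum = 0.012 bits.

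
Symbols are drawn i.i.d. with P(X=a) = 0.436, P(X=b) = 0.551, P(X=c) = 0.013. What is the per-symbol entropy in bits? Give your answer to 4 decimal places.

1.0774 bits

H(X) = −Σ p·log₂ p.
  −(0.436)·log₂(0.436) = 0.52215
  −(0.551)·log₂(0.551) = 0.47379
  −(0.013)·log₂(0.013) = 0.08145
Sum: 0.52215 + 0.47379 + 0.08145 = 1.0774 bits.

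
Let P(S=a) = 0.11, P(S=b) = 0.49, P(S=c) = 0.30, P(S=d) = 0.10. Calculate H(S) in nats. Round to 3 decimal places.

1.184 nats

H(S) = −Σ p·ln p.
  −(0.11)·ln(0.11) = 0.2428
  −(0.49)·ln(0.49) = 0.3495
  −(0.30)·ln(0.30) = 0.3612
  −(0.10)·ln(0.10) = 0.2303
Sum: 0.2428 + 0.3495 + 0.3612 + 0.2303 = 1.184 nats.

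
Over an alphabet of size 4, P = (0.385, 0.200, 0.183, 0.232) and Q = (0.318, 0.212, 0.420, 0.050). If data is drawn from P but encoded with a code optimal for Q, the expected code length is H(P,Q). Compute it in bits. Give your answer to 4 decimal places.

2.3157 bits

H(P,Q) = −Σ p·log₂ q.
  −0.385·log₂(0.318) = 0.63637
  −0.200·log₂(0.212) = 0.44757
  −0.183·log₂(0.420) = 0.22903
  −0.232·log₂(0.050) = 1.00269
H(P,Q) = 2.3157 bits.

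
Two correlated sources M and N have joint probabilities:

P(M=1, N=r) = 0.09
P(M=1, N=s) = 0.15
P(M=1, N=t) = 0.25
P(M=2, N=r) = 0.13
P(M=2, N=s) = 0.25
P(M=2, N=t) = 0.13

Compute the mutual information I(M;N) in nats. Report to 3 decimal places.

0.035 nats

Marginals: p(M) = (0.4900, 0.5100), p(N) = (0.2200, 0.4000, 0.3800).
I(M;N) = Σ p(x,y)·ln[p(x,y)/(p(x)p(y))].
  (1,r): 0.09·ln(0.8349) = -0.0162
  (1,s): 0.15·ln(0.7653) = -0.0401
  (1,t): 0.25·ln(1.3426) = 0.0737
  (2,r): 0.13·ln(1.1586) = 0.0191
  (2,s): 0.25·ln(1.2255) = 0.0508
  (2,t): 0.13·ln(0.6708) = -0.0519
Sum = 0.035 nats.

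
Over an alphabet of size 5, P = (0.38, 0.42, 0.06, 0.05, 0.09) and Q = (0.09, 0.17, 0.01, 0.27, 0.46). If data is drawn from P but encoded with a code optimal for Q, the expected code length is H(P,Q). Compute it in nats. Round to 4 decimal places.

2.0709 nats

H(P,Q) = −Σ p·ln q.
  −0.38·ln(0.09) = 0.91502
  −0.42·ln(0.17) = 0.74422
  −0.06·ln(0.01) = 0.27631
  −0.05·ln(0.27) = 0.06547
  −0.09·ln(0.46) = 0.06989
H(P,Q) = 2.0709 nats.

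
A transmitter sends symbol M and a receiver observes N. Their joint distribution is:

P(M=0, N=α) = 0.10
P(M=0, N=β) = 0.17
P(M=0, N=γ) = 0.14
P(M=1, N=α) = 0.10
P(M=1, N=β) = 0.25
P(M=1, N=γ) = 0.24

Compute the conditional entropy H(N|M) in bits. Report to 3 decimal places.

1.514 bits

Marginals: p(M) = (0.4100, 0.5900), p(N) = (0.2000, 0.4200, 0.3800).
H(N|M) = Σ p(M) · H(N|M=·).
  M=0: p=0.4100, H(N|M=0) = 1.5525
  M=1: p=0.5900, H(N|M=1) = 1.4868
Weighted sum = 1.514 bits.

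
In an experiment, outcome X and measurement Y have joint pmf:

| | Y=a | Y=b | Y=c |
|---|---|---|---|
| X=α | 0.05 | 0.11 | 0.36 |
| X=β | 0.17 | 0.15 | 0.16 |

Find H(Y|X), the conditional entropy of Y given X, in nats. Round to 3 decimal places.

0.947 nats

Marginals: p(X) = (0.5200, 0.4800), p(Y) = (0.2200, 0.2600, 0.5200).
H(Y|X) = Σ p(X) · H(Y|X=·).
  X=α: p=0.5200, H(Y|X=α) = 0.8083
  X=β: p=0.4800, H(Y|X=β) = 1.0973
Weighted sum = 0.947 nats.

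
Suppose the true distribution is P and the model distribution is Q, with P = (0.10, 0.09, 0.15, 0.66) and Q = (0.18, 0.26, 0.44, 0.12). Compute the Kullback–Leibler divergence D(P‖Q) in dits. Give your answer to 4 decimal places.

D(P‖Q) = Σ p·log₁₀(p/q).
  0.10·log₁₀(0.10/0.18) = -0.02553
  0.09·log₁₀(0.09/0.26) = -0.04147
  0.15·log₁₀(0.15/0.44) = -0.07010
  0.66·log₁₀(0.66/0.12) = 0.48864
D(P‖Q) = 0.3515 dits.

0.3515 dits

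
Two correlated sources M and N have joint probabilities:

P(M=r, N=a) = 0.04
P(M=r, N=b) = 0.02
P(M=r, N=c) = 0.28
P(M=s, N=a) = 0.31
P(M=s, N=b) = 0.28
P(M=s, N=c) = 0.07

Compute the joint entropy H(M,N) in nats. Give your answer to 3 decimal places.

1.469 nats

H(M,N) = −Σ p(x,y)·ln p(x,y) over all 6 cells.
  cell (r,a): −0.04·ln0.04 = 0.1288
  cell (r,b): −0.02·ln0.02 = 0.0782
  cell (r,c): −0.28·ln0.28 = 0.3564
  cell (s,a): −0.31·ln0.31 = 0.3631
  cell (s,b): −0.28·ln0.28 = 0.3564
  cell (s,c): −0.07·ln0.07 = 0.1861
Sum = 1.469 nats.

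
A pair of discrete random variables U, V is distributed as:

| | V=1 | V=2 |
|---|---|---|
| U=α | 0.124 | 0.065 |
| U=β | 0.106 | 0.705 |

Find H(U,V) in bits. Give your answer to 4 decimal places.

1.3285 bits

H(U,V) = −Σ p(x,y)·log₂ p(x,y) over all 4 cells.
  cell (α,1): −0.124·log₂0.124 = 0.37344
  cell (α,2): −0.065·log₂0.065 = 0.25632
  cell (β,1): −0.106·log₂0.106 = 0.34321
  cell (β,2): −0.705·log₂0.705 = 0.35553
Sum = 1.3285 bits.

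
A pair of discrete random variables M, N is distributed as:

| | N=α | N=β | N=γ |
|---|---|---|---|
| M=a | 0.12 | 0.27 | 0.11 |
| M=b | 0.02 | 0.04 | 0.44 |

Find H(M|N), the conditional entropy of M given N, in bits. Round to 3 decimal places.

0.652 bits

Chain rule: H(M|N) = H(M,N) − H(N).
Marginals: p(M) = (0.5000, 0.5000), p(N) = (0.1400, 0.3100, 0.5500).
H(M,N) = 2.0472 bits; H(N) = 1.3953 bits.
H(M|N) = 2.0472 − 1.3953 = 0.652 bits.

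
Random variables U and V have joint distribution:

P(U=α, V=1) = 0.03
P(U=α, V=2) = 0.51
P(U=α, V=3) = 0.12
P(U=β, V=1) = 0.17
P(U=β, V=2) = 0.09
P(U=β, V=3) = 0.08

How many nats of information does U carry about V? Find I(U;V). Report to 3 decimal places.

Marginals: p(U) = (0.6600, 0.3400), p(V) = (0.2000, 0.6000, 0.2000).
I(U;V) = Σ p(x,y)·ln[p(x,y)/(p(x)p(y))].
  (α,1): 0.03·ln(0.2273) = -0.0444
  (α,2): 0.51·ln(1.2879) = 0.1290
  (α,3): 0.12·ln(0.9091) = -0.0114
  (β,1): 0.17·ln(2.5000) = 0.1558
  (β,2): 0.09·ln(0.4412) = -0.0736
  (β,3): 0.08·ln(1.1765) = 0.0130
Sum = 0.168 nats.

0.168 nats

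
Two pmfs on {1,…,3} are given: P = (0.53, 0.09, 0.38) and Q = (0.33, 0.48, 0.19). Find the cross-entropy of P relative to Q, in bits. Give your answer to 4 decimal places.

H(P,Q) = −Σ p·log₂ q.
  −0.53·log₂(0.33) = 0.84771
  −0.09·log₂(0.48) = 0.09530
  −0.38·log₂(0.19) = 0.91045
H(P,Q) = 1.8535 bits.

1.8535 bits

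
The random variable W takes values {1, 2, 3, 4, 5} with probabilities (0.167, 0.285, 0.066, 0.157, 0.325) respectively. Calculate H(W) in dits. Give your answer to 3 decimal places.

0.648 dits

H(W) = −Σ p·log₁₀ p.
  −(0.167)·log₁₀(0.167) = 0.1298
  −(0.285)·log₁₀(0.285) = 0.1554
  −(0.066)·log₁₀(0.066) = 0.0779
  −(0.157)·log₁₀(0.157) = 0.1262
  −(0.325)·log₁₀(0.325) = 0.1586
Sum: 0.1298 + 0.1554 + 0.0779 + 0.1262 + 0.1586 = 0.648 dits.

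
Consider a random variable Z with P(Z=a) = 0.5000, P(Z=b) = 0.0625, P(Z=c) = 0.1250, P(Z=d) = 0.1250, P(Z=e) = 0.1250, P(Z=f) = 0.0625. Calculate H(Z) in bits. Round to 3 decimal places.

2.125 bits

H(Z) = −Σ p·log₂ p.
  −(0.5000)·log₂(0.5000) = 0.5000
  −(0.0625)·log₂(0.0625) = 0.2500
  −(0.1250)·log₂(0.1250) = 0.3750
  −(0.1250)·log₂(0.1250) = 0.3750
  −(0.1250)·log₂(0.1250) = 0.3750
  −(0.0625)·log₂(0.0625) = 0.2500
Sum: 0.5000 + 0.2500 + 0.3750 + 0.3750 + 0.3750 + 0.2500 = 2.125 bits.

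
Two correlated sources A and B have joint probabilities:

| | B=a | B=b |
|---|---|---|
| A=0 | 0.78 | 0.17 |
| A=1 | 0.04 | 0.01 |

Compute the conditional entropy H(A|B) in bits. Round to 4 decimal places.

0.2863 bits

Chain rule: H(A|B) = H(A,B) − H(B).
Marginals: p(A) = (0.9500, 0.0500), p(B) = (0.8200, 0.1800).
H(A,B) = 0.9664 bits; H(B) = 0.6801 bits.
H(A|B) = 0.9664 − 0.6801 = 0.2863 bits.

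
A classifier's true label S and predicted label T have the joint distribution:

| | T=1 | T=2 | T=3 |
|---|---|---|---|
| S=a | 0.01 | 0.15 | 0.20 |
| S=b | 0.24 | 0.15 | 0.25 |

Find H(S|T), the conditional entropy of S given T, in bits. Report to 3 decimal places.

0.807 bits

Marginals: p(S) = (0.3600, 0.6400), p(T) = (0.2500, 0.3000, 0.4500).
H(S|T) = Σ p(T) · H(S|T=·).
  T=1: p=0.2500, H(S|T=1) = 0.2423
  T=2: p=0.3000, H(S|T=2) = 1.0000
  T=3: p=0.4500, H(S|T=3) = 0.9911
Weighted sum = 0.807 bits.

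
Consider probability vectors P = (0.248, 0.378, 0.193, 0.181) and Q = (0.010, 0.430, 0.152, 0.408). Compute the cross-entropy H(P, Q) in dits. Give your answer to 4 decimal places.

H(P,Q) = −Σ p·log₁₀ q.
  −0.248·log₁₀(0.010) = 0.49600
  −0.378·log₁₀(0.430) = 0.13855
  −0.193·log₁₀(0.152) = 0.15790
  −0.181·log₁₀(0.408) = 0.07047
H(P,Q) = 0.8629 dits.

0.8629 dits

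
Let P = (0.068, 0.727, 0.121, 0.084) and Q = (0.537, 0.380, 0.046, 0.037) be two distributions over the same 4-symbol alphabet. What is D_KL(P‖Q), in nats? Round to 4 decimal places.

0.5170 nats

D(P‖Q) = Σ p·ln(p/q).
  0.068·ln(0.068/0.537) = -0.14052
  0.727·ln(0.727/0.380) = 0.47165
  0.121·ln(0.121/0.046) = 0.11703
  0.084·ln(0.084/0.037) = 0.06887
D(P‖Q) = 0.5170 nats.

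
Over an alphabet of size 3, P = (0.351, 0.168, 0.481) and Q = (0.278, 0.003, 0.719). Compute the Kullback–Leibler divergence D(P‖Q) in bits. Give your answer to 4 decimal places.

0.8147 bits

D(P‖Q) = Σ p·log₂(p/q).
  0.351·log₂(0.351/0.278) = 0.11807
  0.168·log₂(0.168/0.003) = 0.97564
  0.481·log₂(0.481/0.719) = -0.27896
D(P‖Q) = 0.8147 bits.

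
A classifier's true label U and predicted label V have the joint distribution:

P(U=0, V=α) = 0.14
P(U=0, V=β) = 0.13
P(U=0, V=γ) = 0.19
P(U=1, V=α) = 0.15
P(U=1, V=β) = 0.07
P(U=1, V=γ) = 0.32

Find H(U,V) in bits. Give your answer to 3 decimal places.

H(U,V) = −Σ p(x,y)·log₂ p(x,y) over all 6 cells.
  cell (0,α): −0.14·log₂0.14 = 0.3971
  cell (0,β): −0.13·log₂0.13 = 0.3826
  cell (0,γ): −0.19·log₂0.19 = 0.4552
  cell (1,α): −0.15·log₂0.15 = 0.4105
  cell (1,β): −0.07·log₂0.07 = 0.2686
  cell (1,γ): −0.32·log₂0.32 = 0.5260
Sum = 2.440 bits.

2.440 bits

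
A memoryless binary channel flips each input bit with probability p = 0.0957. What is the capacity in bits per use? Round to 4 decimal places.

Binary symmetric channel: C = 1 − h₂(ε) where h₂ is the binary entropy function.
h₂(0.0957) = −0.0957·log₂0.0957 − 0.9043·log₂0.9043 = 0.4552.
C = 1 − 0.4552 = 0.5448 bits per channel use.

0.5448 bits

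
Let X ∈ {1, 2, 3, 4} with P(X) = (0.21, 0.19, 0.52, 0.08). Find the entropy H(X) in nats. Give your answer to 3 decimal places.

1.185 nats

H(X) = −Σ p·ln p.
  −(0.21)·ln(0.21) = 0.3277
  −(0.19)·ln(0.19) = 0.3155
  −(0.52)·ln(0.52) = 0.3400
  −(0.08)·ln(0.08) = 0.2021
Sum: 0.3277 + 0.3155 + 0.3400 + 0.2021 = 1.185 nats.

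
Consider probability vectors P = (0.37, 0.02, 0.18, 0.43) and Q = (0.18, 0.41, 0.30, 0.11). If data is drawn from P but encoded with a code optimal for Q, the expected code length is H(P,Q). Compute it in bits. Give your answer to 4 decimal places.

2.6230 bits

H(P,Q) = −Σ p·log₂ q.
  −0.37·log₂(0.18) = 0.91535
  −0.02·log₂(0.41) = 0.02573
  −0.18·log₂(0.30) = 0.31265
  −0.43·log₂(0.11) = 1.36930
H(P,Q) = 2.6230 bits.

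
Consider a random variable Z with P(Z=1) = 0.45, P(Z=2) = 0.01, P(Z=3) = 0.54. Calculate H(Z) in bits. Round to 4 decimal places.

H(Z) = −Σ p·log₂ p.
  −(0.45)·log₂(0.45) = 0.51840
  −(0.01)·log₂(0.01) = 0.06644
  −(0.54)·log₂(0.54) = 0.48004
Sum: 0.51840 + 0.06644 + 0.48004 = 1.0649 bits.

1.0649 bits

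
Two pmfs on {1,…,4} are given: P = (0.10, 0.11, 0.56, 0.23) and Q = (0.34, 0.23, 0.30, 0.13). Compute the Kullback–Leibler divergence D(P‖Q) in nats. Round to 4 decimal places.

0.2772 nats

D(P‖Q) = Σ p·ln(p/q).
  0.10·ln(0.10/0.34) = -0.12238
  0.11·ln(0.11/0.23) = -0.08114
  0.56·ln(0.56/0.30) = 0.34953
  0.23·ln(0.23/0.13) = 0.13123
D(P‖Q) = 0.2772 nats.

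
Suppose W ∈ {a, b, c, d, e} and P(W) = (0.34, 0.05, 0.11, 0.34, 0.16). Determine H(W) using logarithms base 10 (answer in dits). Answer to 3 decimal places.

H(W) = −Σ p·log₁₀ p.
  −(0.34)·log₁₀(0.34) = 0.1593
  −(0.05)·log₁₀(0.05) = 0.0651
  −(0.11)·log₁₀(0.11) = 0.1054
  −(0.34)·log₁₀(0.34) = 0.1593
  −(0.16)·log₁₀(0.16) = 0.1273
Sum: 0.1593 + 0.0651 + 0.1054 + 0.1593 + 0.1273 = 0.616 dits.

0.616 dits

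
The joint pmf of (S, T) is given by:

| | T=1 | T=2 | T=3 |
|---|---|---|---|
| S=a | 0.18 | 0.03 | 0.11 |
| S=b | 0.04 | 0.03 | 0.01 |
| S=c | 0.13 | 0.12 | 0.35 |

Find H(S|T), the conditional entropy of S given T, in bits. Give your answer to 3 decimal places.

1.144 bits

Marginals: p(S) = (0.3200, 0.0800, 0.6000), p(T) = (0.3500, 0.1800, 0.4700).
H(S|T) = Σ p(T) · H(S|T=·).
  T=1: p=0.3500, H(S|T=1) = 1.3817
  T=2: p=0.1800, H(S|T=2) = 1.2516
  T=3: p=0.4700, H(S|T=3) = 0.9253
Weighted sum = 1.144 bits.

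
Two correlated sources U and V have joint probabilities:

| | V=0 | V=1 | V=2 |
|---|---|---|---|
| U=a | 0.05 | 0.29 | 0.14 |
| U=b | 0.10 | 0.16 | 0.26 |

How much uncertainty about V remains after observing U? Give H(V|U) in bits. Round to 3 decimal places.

Chain rule: H(V|U) = H(U,V) − H(U).
Marginals: p(U) = (0.4800, 0.5200), p(V) = (0.1500, 0.4500, 0.4000).
H(U,V) = 2.3916 bits; H(U) = 0.9988 bits.
H(V|U) = 2.3916 − 0.9988 = 1.393 bits.

1.393 bits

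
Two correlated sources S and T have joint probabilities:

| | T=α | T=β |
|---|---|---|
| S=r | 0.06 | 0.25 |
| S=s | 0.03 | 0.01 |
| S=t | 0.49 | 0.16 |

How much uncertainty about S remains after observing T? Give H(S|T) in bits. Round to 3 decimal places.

Marginals: p(S) = (0.3100, 0.0400, 0.6500), p(T) = (0.5800, 0.4200).
H(S|T) = Σ p(T) · H(S|T=·).
  T=α: p=0.5800, H(S|T=α) = 0.7651
  T=β: p=0.4200, H(S|T=β) = 1.1043
Weighted sum = 0.908 bits.

0.908 bits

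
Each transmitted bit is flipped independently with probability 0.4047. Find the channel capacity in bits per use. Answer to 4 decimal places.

0.0264 bits

Binary symmetric channel: C = 1 − h₂(ε) where h₂ is the binary entropy function.
h₂(0.4047) = −0.4047·log₂0.4047 − 0.5953·log₂0.5953 = 0.9736.
C = 1 − 0.9736 = 0.0264 bits per channel use.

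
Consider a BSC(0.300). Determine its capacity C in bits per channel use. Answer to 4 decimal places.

0.1187 bits

Binary symmetric channel: C = 1 − h₂(ε) where h₂ is the binary entropy function.
h₂(0.300) = −0.300·log₂0.300 − 0.700·log₂0.700 = 0.8813.
C = 1 − 0.8813 = 0.1187 bits per channel use.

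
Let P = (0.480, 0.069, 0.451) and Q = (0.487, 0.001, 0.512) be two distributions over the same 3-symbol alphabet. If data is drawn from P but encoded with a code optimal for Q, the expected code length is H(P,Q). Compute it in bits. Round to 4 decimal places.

1.6215 bits

H(P,Q) = −Σ p·log₂ q.
  −0.480·log₂(0.487) = 0.49824
  −0.069·log₂(0.001) = 0.68764
  −0.451·log₂(0.512) = 0.43557
H(P,Q) = 1.6215 bits.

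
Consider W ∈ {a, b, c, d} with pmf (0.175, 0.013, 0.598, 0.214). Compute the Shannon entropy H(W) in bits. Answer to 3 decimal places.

1.441 bits

H(W) = −Σ p·log₂ p.
  −(0.175)·log₂(0.175) = 0.4401
  −(0.013)·log₂(0.013) = 0.0814
  −(0.598)·log₂(0.598) = 0.4436
  −(0.214)·log₂(0.214) = 0.4760
Sum: 0.4401 + 0.0814 + 0.4436 + 0.4760 = 1.441 bits.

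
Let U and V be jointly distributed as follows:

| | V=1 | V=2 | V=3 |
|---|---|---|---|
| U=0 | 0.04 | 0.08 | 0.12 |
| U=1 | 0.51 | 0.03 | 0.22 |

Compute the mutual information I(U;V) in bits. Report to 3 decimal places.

Marginals: p(U) = (0.2400, 0.7600), p(V) = (0.5500, 0.1100, 0.3400).
I(U;V) = H(U) + H(V) − H(U,V).
H(U) = 0.7950, H(V) = 1.3538, H(U,V) = 1.9721.
I(U;V) = 0.7950 + 1.3538 − 1.9721 = 0.177 bits.

0.177 bits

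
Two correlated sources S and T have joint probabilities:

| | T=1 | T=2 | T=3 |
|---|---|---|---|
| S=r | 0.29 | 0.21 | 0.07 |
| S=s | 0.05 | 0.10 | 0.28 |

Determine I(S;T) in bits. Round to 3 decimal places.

0.247 bits

Marginals: p(S) = (0.5700, 0.4300), p(T) = (0.3400, 0.3100, 0.3500).
I(S;T) = Σ p(x,y)·log₂[p(x,y)/(p(x)p(y))].
  (r,1): 0.29·log₂(1.4964) = 0.1686
  (r,2): 0.21·log₂(1.1885) = 0.0523
  (r,3): 0.07·log₂(0.3509) = -0.1058
  (s,1): 0.05·log₂(0.3420) = -0.0774
  (s,2): 0.10·log₂(0.7502) = -0.0415
  (s,3): 0.28·log₂(1.8605) = 0.2508
Sum = 0.247 bits.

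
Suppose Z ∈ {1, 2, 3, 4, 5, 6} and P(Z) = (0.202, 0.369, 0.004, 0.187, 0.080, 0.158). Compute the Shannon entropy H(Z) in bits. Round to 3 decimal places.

2.193 bits

H(Z) = −Σ p·log₂ p.
  −(0.202)·log₂(0.202) = 0.4661
  −(0.369)·log₂(0.369) = 0.5307
  −(0.004)·log₂(0.004) = 0.0319
  −(0.187)·log₂(0.187) = 0.4523
  −(0.080)·log₂(0.080) = 0.2915
  −(0.158)·log₂(0.158) = 0.4206
Sum: 0.4661 + 0.5307 + 0.0319 + 0.4523 + 0.2915 + 0.4206 = 2.193 bits.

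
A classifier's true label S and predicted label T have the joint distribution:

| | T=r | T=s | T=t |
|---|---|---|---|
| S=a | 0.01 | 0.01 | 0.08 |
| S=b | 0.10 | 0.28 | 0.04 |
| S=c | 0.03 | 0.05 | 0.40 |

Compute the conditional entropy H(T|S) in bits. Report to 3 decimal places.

0.987 bits

Chain rule: H(T|S) = H(S,T) − H(S).
Marginals: p(S) = (0.1000, 0.4200, 0.4800), p(T) = (0.1400, 0.3400, 0.5200).
H(S,T) = 2.3532 bits; H(S) = 1.3661 bits.
H(T|S) = 2.3532 − 1.3661 = 0.987 bits.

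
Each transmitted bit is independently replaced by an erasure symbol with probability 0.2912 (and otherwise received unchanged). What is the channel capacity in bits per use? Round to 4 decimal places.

Binary erasure channel: capacity C = 1 − ε.
C = 1 − 0.2912 = 0.7088 bits per channel use.

0.7088 bits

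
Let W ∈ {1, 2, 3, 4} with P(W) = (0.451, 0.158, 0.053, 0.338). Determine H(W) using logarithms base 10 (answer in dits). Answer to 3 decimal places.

0.509 dits

H(W) = −Σ p·log₁₀ p.
  −(0.451)·log₁₀(0.451) = 0.1560
  −(0.158)·log₁₀(0.158) = 0.1266
  −(0.053)·log₁₀(0.053) = 0.0676
  −(0.338)·log₁₀(0.338) = 0.1592
Sum: 0.1560 + 0.1266 + 0.0676 + 0.1592 = 0.509 dits.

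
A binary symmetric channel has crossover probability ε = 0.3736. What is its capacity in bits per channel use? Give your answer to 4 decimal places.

Binary symmetric channel: C = 1 − h₂(ε) where h₂ is the binary entropy function.
h₂(0.3736) = −0.3736·log₂0.3736 − 0.6264·log₂0.6264 = 0.9534.
C = 1 − 0.9534 = 0.0466 bits per channel use.

0.0466 bits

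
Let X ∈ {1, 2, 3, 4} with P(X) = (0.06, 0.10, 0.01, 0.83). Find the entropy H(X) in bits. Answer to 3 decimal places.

0.865 bits

H(X) = −Σ p·log₂ p.
  −(0.06)·log₂(0.06) = 0.2435
  −(0.10)·log₂(0.10) = 0.3322
  −(0.01)·log₂(0.01) = 0.0664
  −(0.83)·log₂(0.83) = 0.2231
Sum: 0.2435 + 0.3322 + 0.0664 + 0.2231 = 0.865 bits.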